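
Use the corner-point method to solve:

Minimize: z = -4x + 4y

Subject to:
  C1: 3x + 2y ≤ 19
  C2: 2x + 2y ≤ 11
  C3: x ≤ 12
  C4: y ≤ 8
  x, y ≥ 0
x = 5.5, y = 0, z = -22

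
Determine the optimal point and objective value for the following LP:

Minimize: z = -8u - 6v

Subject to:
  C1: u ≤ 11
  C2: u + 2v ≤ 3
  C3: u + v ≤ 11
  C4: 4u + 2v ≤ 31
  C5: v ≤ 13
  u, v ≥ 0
u = 3, v = 0, z = -24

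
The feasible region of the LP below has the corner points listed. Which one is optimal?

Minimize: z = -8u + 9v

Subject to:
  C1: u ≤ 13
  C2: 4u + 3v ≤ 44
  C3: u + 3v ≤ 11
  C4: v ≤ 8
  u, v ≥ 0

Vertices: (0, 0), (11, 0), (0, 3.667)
Evaluating z = -8u + 9v at each vertex:
  (0, 0): z = 0
  (11, 0): z = -88
  (0, 3.667): z = 33

The smallest value is z = -88, attained at (11, 0).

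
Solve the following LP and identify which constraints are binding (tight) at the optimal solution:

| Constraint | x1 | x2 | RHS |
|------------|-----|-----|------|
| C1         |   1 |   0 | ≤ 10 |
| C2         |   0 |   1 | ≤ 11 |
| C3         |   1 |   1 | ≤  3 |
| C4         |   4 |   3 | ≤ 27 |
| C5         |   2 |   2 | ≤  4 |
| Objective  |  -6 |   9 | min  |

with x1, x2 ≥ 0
Optimal: x1 = 2, x2 = 0
Slack at optimum:
  C1: slack = 8
  C2: slack = 11
  C3: slack = 1
  C4: slack = 19
  C5: slack = 0 (binding)
  x1 ≥ 0: x1 = 2
  x2 ≥ 0: x2 = 0 (binding)
Binding constraints: C5, x2 ≥ 0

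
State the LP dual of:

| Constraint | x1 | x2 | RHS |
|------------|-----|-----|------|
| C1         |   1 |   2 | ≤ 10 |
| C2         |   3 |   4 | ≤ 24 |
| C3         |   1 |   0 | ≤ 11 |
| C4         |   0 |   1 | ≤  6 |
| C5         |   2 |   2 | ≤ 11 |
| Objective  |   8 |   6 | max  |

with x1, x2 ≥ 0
Minimize: z = 10y1 + 24y2 + 11y3 + 6y4 + 11y5

Subject to:
  C1: -y1 - 3y2 - y3 - 2y5 ≤ -8
  C2: -2y1 - 4y2 - y4 - 2y5 ≤ -6
  y1, y2, y3, y4, y5 ≥ 0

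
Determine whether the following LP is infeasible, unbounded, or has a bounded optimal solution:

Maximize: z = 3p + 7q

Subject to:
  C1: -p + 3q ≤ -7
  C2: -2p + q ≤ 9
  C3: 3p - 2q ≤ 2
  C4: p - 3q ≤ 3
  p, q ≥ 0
C4 requires p - 3q ≤ 3, while C1 (-p + 3q ≤ -7) is equivalent to p - 3q ≥ 7. Together they would need 7 ≤ p - 3q ≤ 3, which is impossible since 7 > 3. No point satisfies all constraints.

The feasible region is empty; the LP is infeasible.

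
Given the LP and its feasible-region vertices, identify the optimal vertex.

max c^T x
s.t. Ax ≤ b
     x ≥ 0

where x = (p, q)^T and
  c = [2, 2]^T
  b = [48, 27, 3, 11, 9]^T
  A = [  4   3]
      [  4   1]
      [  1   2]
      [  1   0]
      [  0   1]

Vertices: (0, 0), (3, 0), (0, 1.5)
Evaluating z = 2p + 2q at each vertex:
  (0, 0): z = 0
  (3, 0): z = 6
  (0, 1.5): z = 3

The largest value is z = 6, attained at (3, 0).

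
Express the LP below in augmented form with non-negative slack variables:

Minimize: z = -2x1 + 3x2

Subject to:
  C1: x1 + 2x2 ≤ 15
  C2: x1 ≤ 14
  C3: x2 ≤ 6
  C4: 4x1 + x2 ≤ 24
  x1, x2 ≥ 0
min z = -2x1 + 3x2

s.t.
  x1 + 2x2 + s1 = 15
  x1 + s2 = 14
  x2 + s3 = 6
  4x1 + x2 + s4 = 24
  x1, x2, s1, s2, s3, s4 ≥ 0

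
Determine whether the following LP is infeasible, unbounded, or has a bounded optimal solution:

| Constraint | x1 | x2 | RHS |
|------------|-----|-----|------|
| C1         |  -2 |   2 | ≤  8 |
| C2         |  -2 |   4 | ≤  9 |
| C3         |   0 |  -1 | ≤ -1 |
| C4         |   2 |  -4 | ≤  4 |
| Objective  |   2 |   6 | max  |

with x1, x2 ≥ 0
Feasible point: (0, 1) satisfies every constraint, so the LP is feasible.
Direction d = (2, 1): for each constraint row a, a·d ≤ 0 —
  (-2)(2) + (2)(1) = -2 ≤ 0
  (-2)(2) + (4)(1) = 0 ≤ 0
  (0)(2) + (-1)(1) = -1 ≤ 0
  (2)(2) + (-4)(1) = 0 ≤ 0
and d ≥ 0, so (0, 1) + t·d stays feasible for every t ≥ 0. Along this ray z = 2x1 + 6x2 changes by 10 per unit t, so z → +∞.

Unbounded — the objective can increase without bound over the feasible region.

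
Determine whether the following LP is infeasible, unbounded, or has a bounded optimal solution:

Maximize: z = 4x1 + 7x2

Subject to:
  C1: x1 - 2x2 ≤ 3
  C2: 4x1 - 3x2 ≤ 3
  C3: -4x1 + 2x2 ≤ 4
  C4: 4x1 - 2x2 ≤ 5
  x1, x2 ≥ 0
Feasible point: (0, 0) satisfies every constraint, so the LP is feasible.
Direction d = (1, 2): for each constraint row a, a·d ≤ 0 —
  (1)(1) + (-2)(2) = -3 ≤ 0
  (4)(1) + (-3)(2) = -2 ≤ 0
  (-4)(1) + (2)(2) = 0 ≤ 0
  (4)(1) + (-2)(2) = 0 ≤ 0
and d ≥ 0, so (0, 0) + t·d stays feasible for every t ≥ 0. Along this ray z = 4x1 + 7x2 changes by 18 per unit t, so z → +∞.

Unbounded: there is a feasible ray along which z → +∞.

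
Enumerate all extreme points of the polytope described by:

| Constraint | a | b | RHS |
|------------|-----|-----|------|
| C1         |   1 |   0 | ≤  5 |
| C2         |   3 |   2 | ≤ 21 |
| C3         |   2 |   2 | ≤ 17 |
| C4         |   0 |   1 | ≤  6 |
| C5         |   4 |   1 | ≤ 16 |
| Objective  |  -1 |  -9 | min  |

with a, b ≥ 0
Each vertex is the intersection of two constraint boundaries that also satisfies all remaining constraints:
  a = 0 and b = 0 → (0, 0)
  4a + b = 16 and b = 0 → (4, 0)
  2a + 2b = 17 and b = 6 → (2.5, 6)
  b = 6 and a = 0 → (0, 6)

Vertices: (0, 0), (4, 0), (2.5, 6), (0, 6)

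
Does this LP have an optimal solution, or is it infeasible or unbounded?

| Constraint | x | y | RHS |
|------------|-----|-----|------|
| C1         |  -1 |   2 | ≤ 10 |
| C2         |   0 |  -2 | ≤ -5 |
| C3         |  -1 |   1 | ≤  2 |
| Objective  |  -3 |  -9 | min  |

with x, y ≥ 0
Feasible point: (1, 3) satisfies every constraint, so the LP is feasible.
Direction d = (1, 0): for each constraint row a, a·d ≤ 0 —
  (-1)(1) + (2)(0) = -1 ≤ 0
  (0)(1) + (-2)(0) = 0 ≤ 0
  (-1)(1) + (1)(0) = -1 ≤ 0
and d ≥ 0, so (1, 3) + t·d stays feasible for every t ≥ 0. Along this ray z = -3x - 9y changes by -3 per unit t, so z → −∞.

Unbounded — the objective can decrease without bound over the feasible region.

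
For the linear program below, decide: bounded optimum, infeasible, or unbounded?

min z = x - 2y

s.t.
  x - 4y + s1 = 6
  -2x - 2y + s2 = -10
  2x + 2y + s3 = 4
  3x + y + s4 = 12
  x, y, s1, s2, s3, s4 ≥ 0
The row 2x + 2y + s3 = 4 with s3 ≥ 0 requires 2x + 2y ≤ 4, while the row -2x - 2y + s2 = -10 with s2 ≥ 0 is equivalent to 2x + 2y ≥ 10. Together they would need 10 ≤ 2x + 2y ≤ 4, which is impossible since 10 > 4. No point satisfies all constraints.

Infeasible — the constraint set is empty.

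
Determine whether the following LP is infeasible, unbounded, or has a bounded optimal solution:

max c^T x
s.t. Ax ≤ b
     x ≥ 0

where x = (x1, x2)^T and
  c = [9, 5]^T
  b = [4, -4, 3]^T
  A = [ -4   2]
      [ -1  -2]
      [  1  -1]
Feasible point: (0, 2) satisfies every constraint, so the LP is feasible.
Direction d = (1, 1): for each constraint row a, a·d ≤ 0 —
  (-4)(1) + (2)(1) = -2 ≤ 0
  (-1)(1) + (-2)(1) = -3 ≤ 0
  (1)(1) + (-1)(1) = 0 ≤ 0
and d ≥ 0, so (0, 2) + t·d stays feasible for every t ≥ 0. Along this ray z = 9x1 + 5x2 changes by 14 per unit t, so z → +∞.

Unbounded: there is a feasible ray along which z → +∞.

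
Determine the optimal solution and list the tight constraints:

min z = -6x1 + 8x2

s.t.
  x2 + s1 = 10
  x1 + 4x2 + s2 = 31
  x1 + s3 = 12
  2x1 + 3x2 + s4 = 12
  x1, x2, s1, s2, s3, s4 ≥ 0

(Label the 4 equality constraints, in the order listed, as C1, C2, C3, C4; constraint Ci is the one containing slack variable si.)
Optimal: x1 = 6, x2 = 0
Slack at optimum:
  C1: slack = 10
  C2: slack = 25
  C3: slack = 6
  C4: slack = 0 (binding)
  x1 ≥ 0: x1 = 6
  x2 ≥ 0: x2 = 0 (binding)
Binding constraints: C4, x2 ≥ 0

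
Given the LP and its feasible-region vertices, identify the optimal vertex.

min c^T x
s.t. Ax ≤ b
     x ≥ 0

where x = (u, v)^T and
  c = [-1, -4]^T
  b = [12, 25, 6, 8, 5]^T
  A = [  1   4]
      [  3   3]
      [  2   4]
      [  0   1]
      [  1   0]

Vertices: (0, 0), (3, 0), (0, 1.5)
(0, 1.5) with z = -6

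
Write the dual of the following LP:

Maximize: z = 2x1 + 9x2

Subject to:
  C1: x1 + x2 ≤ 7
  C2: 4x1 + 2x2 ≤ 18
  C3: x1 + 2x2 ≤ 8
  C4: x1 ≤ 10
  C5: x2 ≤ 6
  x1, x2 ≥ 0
Minimize: z = 7y1 + 18y2 + 8y3 + 10y4 + 6y5

Subject to:
  C1: -y1 - 4y2 - y3 - y4 ≤ -2
  C2: -y1 - 2y2 - 2y3 - y5 ≤ -9
  y1, y2, y3, y4, y5 ≥ 0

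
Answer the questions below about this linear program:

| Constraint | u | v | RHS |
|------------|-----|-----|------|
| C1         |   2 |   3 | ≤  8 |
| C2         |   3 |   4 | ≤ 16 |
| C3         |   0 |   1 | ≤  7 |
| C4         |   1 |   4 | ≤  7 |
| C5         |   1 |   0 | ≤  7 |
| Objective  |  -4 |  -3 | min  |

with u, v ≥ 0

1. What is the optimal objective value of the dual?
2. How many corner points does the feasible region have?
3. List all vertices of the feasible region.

1. -16 (by strong duality, equal to the primal optimum)
2. 4
3. (0, 0), (4, 0), (2.2, 1.2), (0, 1.75)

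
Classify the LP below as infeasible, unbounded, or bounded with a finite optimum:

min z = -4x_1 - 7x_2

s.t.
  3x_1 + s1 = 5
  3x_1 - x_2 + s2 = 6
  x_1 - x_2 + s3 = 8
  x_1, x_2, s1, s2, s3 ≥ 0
Feasible point: (0, 0) satisfies every constraint, so the LP is feasible.
Direction d = (0, 1): for each constraint row a, a·d ≤ 0 —
  (3)(0) + (0)(1) = 0 ≤ 0
  (3)(0) + (-1)(1) = -1 ≤ 0
  (1)(0) + (-1)(1) = -1 ≤ 0
and d ≥ 0, so (0, 0) + t·d stays feasible for every t ≥ 0. Along this ray z = -4x_1 - 7x_2 changes by -7 per unit t, so z → −∞.

Unbounded: there is a feasible ray along which z → −∞.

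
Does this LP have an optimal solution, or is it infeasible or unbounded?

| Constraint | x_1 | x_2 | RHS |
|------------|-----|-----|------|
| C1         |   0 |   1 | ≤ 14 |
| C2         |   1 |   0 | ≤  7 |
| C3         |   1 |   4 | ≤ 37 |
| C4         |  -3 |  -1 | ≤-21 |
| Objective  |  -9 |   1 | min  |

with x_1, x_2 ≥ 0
The point (7, 0) satisfies every constraint, so the LP is feasible; the constraints give x_1 ≤ 7 and x_2 ≤ 14, which with x_1, x_2 ≥ 0 keep the feasible region inside a bounded box. A feasible, bounded LP attains a finite optimum at a vertex.

Evaluating z = -9x_1 + x_2 at each vertex:
  (7, 0): z = -63
  (7, 7.5): z = -55.5
  (4.273, 8.182): z = -30.27

Feasible with finite optimum z* = -63 at (7, 0).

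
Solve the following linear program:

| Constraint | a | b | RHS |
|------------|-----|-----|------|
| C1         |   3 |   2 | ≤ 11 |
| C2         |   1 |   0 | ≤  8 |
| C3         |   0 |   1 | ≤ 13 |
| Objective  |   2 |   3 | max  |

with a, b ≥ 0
Each vertex is the intersection of two constraint boundaries that also satisfies all remaining constraints:
  a = 0 and b = 0 → (0, 0)
  3a + 2b = 11 and b = 0 → (3.667, 0)
  3a + 2b = 11 and a = 0 → (0, 5.5)

Evaluating z = 2a + 3b at each vertex:
  (0, 0): z = 0
  (3.667, 0): z = 7.333
  (0, 5.5): z = 16.5

The maximum is at (0, 5.5) with z = 16.5.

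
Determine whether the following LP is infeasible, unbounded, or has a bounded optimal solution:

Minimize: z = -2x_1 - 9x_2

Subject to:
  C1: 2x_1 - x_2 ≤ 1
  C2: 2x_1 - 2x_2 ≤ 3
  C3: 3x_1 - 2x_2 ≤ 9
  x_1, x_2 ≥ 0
Feasible point: (0, 0) satisfies every constraint, so the LP is feasible.
Direction d = (0, 1): for each constraint row a, a·d ≤ 0 —
  (2)(0) + (-1)(1) = -1 ≤ 0
  (2)(0) + (-2)(1) = -2 ≤ 0
  (3)(0) + (-2)(1) = -2 ≤ 0
and d ≥ 0, so (0, 0) + t·d stays feasible for every t ≥ 0. Along this ray z = -2x_1 - 9x_2 changes by -9 per unit t, so z → −∞.

Unbounded: there is a feasible ray along which z → −∞.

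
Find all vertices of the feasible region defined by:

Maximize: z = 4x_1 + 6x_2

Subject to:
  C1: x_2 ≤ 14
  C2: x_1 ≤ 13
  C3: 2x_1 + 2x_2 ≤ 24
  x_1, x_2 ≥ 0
Each vertex is the intersection of two constraint boundaries that also satisfies all remaining constraints:
  x_1 = 0 and x_2 = 0 → (0, 0)
  2x_1 + 2x_2 = 24 and x_2 = 0 → (12, 0)
  2x_1 + 2x_2 = 24 and x_1 = 0 → (0, 12)

Vertices: (0, 0), (12, 0), (0, 12)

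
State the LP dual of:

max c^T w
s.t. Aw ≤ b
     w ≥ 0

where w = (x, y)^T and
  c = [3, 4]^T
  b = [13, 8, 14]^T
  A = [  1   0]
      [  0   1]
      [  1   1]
Minimize: z = 13y1 + 8y2 + 14y3

Subject to:
  C1: -y1 - y3 ≤ -3
  C2: -y2 - y3 ≤ -4
  y1, y2, y3 ≥ 0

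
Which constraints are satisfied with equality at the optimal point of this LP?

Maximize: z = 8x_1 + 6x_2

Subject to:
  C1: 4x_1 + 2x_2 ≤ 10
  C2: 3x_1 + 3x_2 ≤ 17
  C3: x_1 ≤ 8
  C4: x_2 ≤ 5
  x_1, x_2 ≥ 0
Optimal: x_1 = 0, x_2 = 5
Slack at optimum:
  C1: slack = 0 (binding)
  C2: slack = 2
  C3: slack = 8
  C4: slack = 0 (binding)
  x_1 ≥ 0: x_1 = 0 (binding)
  x_2 ≥ 0: x_2 = 5
Binding constraints: C1, C4, x_1 ≥ 0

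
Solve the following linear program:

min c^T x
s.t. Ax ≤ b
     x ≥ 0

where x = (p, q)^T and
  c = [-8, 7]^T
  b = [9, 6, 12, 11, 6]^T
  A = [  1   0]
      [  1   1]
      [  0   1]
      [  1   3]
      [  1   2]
Each vertex is the intersection of two constraint boundaries that also satisfies all remaining constraints:
  p = 0 and q = 0 → (0, 0)
  p + q = 6 and p + 2q = 6 → (6, 0)
  p + 2q = 6 and p = 0 → (0, 3)

Evaluating z = -8p + 7q at each vertex:
  (0, 0): z = 0
  (6, 0): z = -48
  (0, 3): z = 21

The minimum is at (6, 0) with z = -48.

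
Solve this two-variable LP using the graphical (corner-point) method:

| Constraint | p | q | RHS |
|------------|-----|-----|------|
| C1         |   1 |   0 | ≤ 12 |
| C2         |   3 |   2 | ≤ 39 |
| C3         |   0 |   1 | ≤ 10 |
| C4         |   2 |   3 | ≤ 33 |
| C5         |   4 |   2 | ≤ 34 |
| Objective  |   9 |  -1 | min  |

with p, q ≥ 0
Each vertex is the intersection of two constraint boundaries that also satisfies all remaining constraints:
  p = 0 and q = 0 → (0, 0)
  4p + 2q = 34 and q = 0 → (8.5, 0)
  2p + 3q = 33 and 4p + 2q = 34 → (4.5, 8)
  q = 10 and 2p + 3q = 33 → (1.5, 10)
  q = 10 and p = 0 → (0, 10)

Evaluating z = 9p - q at each vertex:
  (0, 0): z = 0
  (8.5, 0): z = 76.5
  (4.5, 8): z = 32.5
  (1.5, 10): z = 3.5
  (0, 10): z = -10

The minimum is at (0, 10) with z = -10.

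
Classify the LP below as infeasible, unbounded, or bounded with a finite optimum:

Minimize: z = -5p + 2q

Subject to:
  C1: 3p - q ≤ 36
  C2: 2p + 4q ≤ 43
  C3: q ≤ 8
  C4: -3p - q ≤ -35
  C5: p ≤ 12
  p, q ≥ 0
The point (12, 0) satisfies every constraint, so the LP is feasible; the constraints give p ≤ 12 and q ≤ 8, which with p, q ≥ 0 keep the feasible region inside a bounded box. A feasible, bounded LP attains a finite optimum at a vertex.

The LP has an optimal solution: (12, 0) with z = -60.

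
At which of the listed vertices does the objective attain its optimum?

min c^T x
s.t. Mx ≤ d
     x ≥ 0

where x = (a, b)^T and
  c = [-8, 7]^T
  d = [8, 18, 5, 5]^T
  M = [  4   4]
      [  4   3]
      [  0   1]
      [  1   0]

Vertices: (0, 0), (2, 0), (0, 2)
Evaluating z = -8a + 7b at each vertex:
  (0, 0): z = 0
  (2, 0): z = -16
  (0, 2): z = 14

The smallest value is z = -16, attained at (2, 0).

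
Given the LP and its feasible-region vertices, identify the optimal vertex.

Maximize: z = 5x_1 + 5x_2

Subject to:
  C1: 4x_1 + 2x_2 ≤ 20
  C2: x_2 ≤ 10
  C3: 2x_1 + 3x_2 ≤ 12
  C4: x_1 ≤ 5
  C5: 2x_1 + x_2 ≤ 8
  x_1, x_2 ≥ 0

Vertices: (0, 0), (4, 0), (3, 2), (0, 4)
(3, 2) with z = 25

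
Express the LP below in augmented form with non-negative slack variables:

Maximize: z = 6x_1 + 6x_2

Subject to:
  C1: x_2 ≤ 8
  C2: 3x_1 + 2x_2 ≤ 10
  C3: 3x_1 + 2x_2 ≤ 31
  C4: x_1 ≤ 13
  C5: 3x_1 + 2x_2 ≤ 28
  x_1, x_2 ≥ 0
max z = 6x_1 + 6x_2

s.t.
  x_2 + s1 = 8
  3x_1 + 2x_2 + s2 = 10
  3x_1 + 2x_2 + s3 = 31
  x_1 + s4 = 13
  3x_1 + 2x_2 + s5 = 28
  x_1, x_2, s1, s2, s3, s4, s5 ≥ 0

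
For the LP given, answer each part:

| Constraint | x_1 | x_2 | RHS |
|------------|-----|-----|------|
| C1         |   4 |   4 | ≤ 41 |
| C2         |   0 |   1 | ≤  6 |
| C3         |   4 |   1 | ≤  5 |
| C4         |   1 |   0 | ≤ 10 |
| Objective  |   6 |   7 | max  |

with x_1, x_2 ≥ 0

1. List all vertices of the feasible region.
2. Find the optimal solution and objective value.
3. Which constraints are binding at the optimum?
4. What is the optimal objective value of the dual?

1. (0, 0), (1.25, 0), (0, 5)
2. x_1 = 0, x_2 = 5, z = 35
3. C3, x_1 ≥ 0
4. 35 (by strong duality, equal to the primal optimum)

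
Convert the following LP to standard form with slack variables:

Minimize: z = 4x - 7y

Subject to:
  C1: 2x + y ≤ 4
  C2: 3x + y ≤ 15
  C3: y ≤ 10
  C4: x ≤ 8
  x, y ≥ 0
min z = 4x - 7y

s.t.
  2x + y + s1 = 4
  3x + y + s2 = 15
  y + s3 = 10
  x + s4 = 8
  x, y, s1, s2, s3, s4 ≥ 0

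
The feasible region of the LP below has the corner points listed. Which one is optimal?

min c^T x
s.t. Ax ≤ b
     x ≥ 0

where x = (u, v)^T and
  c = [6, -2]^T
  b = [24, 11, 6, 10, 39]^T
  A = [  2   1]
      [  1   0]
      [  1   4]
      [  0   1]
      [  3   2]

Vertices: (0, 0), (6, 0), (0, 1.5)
Evaluating z = 6u - 2v at each vertex:
  (0, 0): z = 0
  (6, 0): z = 36
  (0, 1.5): z = -3

The smallest value is z = -3, attained at (0, 1.5).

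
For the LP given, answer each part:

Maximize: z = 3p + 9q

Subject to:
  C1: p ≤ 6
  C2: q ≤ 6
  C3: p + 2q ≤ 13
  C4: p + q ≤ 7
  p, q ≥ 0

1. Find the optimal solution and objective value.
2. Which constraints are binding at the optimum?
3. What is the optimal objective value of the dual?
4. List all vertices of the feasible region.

1. p = 1, q = 6, z = 57
2. C2, C3, C4
3. 57 (by strong duality, equal to the primal optimum)
4. (0, 0), (6, 0), (6, 1), (1, 6), (0, 6)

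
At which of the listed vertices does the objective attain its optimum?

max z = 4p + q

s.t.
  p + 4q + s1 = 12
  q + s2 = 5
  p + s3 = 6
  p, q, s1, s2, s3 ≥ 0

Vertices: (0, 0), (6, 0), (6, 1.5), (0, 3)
(6, 1.5) with z = 25.5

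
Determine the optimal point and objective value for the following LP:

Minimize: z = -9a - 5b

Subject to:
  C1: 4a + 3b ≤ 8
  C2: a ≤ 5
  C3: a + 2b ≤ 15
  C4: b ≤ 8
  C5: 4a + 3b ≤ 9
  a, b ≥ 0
Each vertex is the intersection of two constraint boundaries that also satisfies all remaining constraints:
  a = 0 and b = 0 → (0, 0)
  4a + 3b = 8 and b = 0 → (2, 0)
  4a + 3b = 8 and a = 0 → (0, 2.667)

Evaluating z = -9a - 5b at each vertex:
  (0, 0): z = 0
  (2, 0): z = -18
  (0, 2.667): z = -13.33

The minimum is at (2, 0) with z = -18.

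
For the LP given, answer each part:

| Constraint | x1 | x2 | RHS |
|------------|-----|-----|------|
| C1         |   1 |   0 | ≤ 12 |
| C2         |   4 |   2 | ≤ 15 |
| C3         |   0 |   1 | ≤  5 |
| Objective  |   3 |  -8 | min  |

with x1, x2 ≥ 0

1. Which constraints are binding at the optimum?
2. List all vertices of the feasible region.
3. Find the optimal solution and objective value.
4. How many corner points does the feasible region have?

1. C3, x1 ≥ 0
2. (0, 0), (3.75, 0), (1.25, 5), (0, 5)
3. x1 = 0, x2 = 5, z = -40
4. 4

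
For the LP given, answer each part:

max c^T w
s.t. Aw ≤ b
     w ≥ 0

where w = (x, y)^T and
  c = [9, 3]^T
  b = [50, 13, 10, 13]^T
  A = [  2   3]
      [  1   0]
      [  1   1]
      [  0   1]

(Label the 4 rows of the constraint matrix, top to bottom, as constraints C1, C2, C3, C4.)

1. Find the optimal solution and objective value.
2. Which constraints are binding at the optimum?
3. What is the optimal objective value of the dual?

1. x = 10, y = 0, z = 90
2. C3, y ≥ 0
3. 90 (by strong duality, equal to the primal optimum)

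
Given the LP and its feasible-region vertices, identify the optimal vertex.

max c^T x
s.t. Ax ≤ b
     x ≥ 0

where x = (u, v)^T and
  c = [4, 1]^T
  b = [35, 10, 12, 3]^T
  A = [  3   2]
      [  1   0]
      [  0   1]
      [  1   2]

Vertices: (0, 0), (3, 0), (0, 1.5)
(3, 0) with z = 12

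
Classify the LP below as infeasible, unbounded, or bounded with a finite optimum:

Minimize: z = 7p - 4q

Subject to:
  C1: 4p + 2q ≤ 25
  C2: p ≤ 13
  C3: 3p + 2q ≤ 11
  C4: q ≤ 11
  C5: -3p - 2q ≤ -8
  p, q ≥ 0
The point (0, 5.5) satisfies every constraint, so the LP is feasible; the constraints give p ≤ 13 and q ≤ 11, which with p, q ≥ 0 keep the feasible region inside a bounded box. A feasible, bounded LP attains a finite optimum at a vertex.

Evaluating z = 7p - 4q at each vertex:
  (2.667, 0): z = 18.67
  (3.667, 0): z = 25.67
  (0, 5.5): z = -22
  (0, 4): z = -16

The LP has an optimal solution: (0, 5.5) with z = -22.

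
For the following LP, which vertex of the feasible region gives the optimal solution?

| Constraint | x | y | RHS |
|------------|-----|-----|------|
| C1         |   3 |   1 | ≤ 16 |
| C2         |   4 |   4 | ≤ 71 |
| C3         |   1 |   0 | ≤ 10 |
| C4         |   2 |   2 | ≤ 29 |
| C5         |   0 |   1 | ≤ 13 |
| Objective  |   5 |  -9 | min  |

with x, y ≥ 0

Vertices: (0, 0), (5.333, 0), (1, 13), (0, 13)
(0, 13) with z = -117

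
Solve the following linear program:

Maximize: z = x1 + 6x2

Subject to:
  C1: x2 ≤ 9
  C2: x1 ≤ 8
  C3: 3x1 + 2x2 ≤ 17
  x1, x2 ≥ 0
Each vertex is the intersection of two constraint boundaries that also satisfies all remaining constraints:
  x1 = 0 and x2 = 0 → (0, 0)
  3x1 + 2x2 = 17 and x2 = 0 → (5.667, 0)
  3x1 + 2x2 = 17 and x1 = 0 → (0, 8.5)

Evaluating z = x1 + 6x2 at each vertex:
  (0, 0): z = 0
  (5.667, 0): z = 5.667
  (0, 8.5): z = 51

The maximum is at (0, 8.5) with z = 51.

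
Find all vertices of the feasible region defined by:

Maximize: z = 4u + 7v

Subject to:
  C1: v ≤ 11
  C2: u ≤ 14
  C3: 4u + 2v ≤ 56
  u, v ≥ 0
Each vertex is the intersection of two constraint boundaries that also satisfies all remaining constraints:
  u = 0 and v = 0 → (0, 0)
  u = 14 and 4u + 2v = 56 → (14, 0)
  v = 11 and 4u + 2v = 56 → (8.5, 11)
  v = 11 and u = 0 → (0, 11)

Vertices: (0, 0), (14, 0), (8.5, 11), (0, 11)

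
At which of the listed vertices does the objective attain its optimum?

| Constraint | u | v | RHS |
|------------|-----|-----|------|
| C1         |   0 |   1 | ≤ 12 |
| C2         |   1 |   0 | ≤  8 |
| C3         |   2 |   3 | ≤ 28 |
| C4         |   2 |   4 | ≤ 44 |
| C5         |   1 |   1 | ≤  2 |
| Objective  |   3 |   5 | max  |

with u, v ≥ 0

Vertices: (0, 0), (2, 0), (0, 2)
(0, 2) with z = 10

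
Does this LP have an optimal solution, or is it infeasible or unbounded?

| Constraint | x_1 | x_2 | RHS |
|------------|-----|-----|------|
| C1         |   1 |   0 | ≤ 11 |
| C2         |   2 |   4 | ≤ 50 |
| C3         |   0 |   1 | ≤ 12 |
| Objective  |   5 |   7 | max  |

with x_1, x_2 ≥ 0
The point (11, 7) satisfies every constraint, so the LP is feasible; the constraints give x_1 ≤ 11 and x_2 ≤ 12, which with x_1, x_2 ≥ 0 keep the feasible region inside a bounded box. A feasible, bounded LP attains a finite optimum at a vertex.

Evaluating z = 5x_1 + 7x_2 at each vertex:
  (0, 0): z = 0
  (11, 0): z = 55
  (11, 7): z = 104
  (1, 12): z = 89
  (0, 12): z = 84

Feasible with finite optimum z* = 104 at (11, 7).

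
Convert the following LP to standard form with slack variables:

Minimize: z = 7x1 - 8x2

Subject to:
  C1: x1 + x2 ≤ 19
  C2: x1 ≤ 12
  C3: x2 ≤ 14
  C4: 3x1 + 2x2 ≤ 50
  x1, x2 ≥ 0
min z = 7x1 - 8x2

s.t.
  x1 + x2 + s1 = 19
  x1 + s2 = 12
  x2 + s3 = 14
  3x1 + 2x2 + s4 = 50
  x1, x2, s1, s2, s3, s4 ≥ 0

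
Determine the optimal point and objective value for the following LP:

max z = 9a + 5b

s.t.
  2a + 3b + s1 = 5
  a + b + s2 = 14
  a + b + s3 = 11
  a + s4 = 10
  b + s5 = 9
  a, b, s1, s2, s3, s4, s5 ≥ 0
Each vertex is the intersection of two constraint boundaries that also satisfies all remaining constraints:
  a = 0 and b = 0 → (0, 0)
  2a + 3b = 5 and b = 0 → (2.5, 0)
  2a + 3b = 5 and a = 0 → (0, 1.667)

Evaluating z = 9a + 5b at each vertex:
  (0, 0): z = 0
  (2.5, 0): z = 22.5
  (0, 1.667): z = 8.333

The maximum is at (2.5, 0) with z = 22.5.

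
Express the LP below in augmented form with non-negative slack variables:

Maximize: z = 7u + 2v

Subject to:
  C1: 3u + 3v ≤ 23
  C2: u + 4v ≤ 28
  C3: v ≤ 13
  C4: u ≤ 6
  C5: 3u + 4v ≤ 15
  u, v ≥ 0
max z = 7u + 2v

s.t.
  3u + 3v + s1 = 23
  u + 4v + s2 = 28
  v + s3 = 13
  u + s4 = 6
  3u + 4v + s5 = 15
  u, v, s1, s2, s3, s4, s5 ≥ 0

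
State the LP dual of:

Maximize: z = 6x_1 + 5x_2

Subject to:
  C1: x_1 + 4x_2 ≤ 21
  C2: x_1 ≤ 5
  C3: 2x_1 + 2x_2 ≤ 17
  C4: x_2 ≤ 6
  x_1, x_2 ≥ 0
Minimize: z = 21y1 + 5y2 + 17y3 + 6y4

Subject to:
  C1: -y1 - y2 - 2y3 ≤ -6
  C2: -4y1 - 2y3 - y4 ≤ -5
  y1, y2, y3, y4 ≥ 0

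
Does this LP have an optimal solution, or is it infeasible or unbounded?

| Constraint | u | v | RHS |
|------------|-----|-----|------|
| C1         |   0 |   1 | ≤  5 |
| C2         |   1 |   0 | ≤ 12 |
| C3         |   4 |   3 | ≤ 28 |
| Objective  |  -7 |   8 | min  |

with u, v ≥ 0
The point (7, 0) satisfies every constraint, so the LP is feasible; the constraints give u ≤ 12 and v ≤ 5, which with u, v ≥ 0 keep the feasible region inside a bounded box. A feasible, bounded LP attains a finite optimum at a vertex.

Evaluating z = -7u + 8v at each vertex:
  (0, 0): z = 0
  (7, 0): z = -49
  (3.25, 5): z = 17.25
  (0, 5): z = 40

The LP has an optimal solution: (7, 0) with z = -49.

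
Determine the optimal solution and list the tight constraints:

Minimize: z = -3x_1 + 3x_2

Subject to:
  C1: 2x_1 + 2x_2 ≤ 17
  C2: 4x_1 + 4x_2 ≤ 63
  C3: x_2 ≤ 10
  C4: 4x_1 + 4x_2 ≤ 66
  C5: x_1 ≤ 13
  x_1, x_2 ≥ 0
Optimal: x_1 = 8.5, x_2 = 0
Slack at optimum:
  C1: slack = 0 (binding)
  C2: slack = 29
  C3: slack = 10
  C4: slack = 32
  C5: slack = 4.5
  x_1 ≥ 0: x_1 = 8.5
  x_2 ≥ 0: x_2 = 0 (binding)
Binding constraints: C1, x_2 ≥ 0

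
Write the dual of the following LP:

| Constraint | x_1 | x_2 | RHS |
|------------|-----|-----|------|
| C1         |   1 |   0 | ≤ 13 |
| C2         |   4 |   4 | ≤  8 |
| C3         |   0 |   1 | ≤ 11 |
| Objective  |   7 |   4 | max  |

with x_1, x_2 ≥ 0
Minimize: z = 13y1 + 8y2 + 11y3

Subject to:
  C1: -y1 - 4y2 ≤ -7
  C2: -4y2 - y3 ≤ -4
  y1, y2, y3 ≥ 0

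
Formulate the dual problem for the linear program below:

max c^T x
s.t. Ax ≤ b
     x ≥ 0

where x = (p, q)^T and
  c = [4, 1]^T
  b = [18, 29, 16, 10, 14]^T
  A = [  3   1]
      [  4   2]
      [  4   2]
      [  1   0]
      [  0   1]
Minimize: z = 18y1 + 29y2 + 16y3 + 10y4 + 14y5

Subject to:
  C1: -3y1 - 4y2 - 4y3 - y4 ≤ -4
  C2: -y1 - 2y2 - 2y3 - y5 ≤ -1
  y1, y2, y3, y4, y5 ≥ 0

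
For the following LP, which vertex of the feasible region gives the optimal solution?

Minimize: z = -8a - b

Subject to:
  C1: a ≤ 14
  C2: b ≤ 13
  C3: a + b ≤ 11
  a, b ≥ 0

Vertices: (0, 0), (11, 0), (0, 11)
(11, 0) with z = -88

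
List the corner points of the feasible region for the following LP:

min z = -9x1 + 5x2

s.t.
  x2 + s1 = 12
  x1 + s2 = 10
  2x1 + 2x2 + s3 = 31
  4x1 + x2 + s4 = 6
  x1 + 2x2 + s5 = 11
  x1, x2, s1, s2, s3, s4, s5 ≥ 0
Each vertex is the intersection of two constraint boundaries that also satisfies all remaining constraints:
  x1 = 0 and x2 = 0 → (0, 0)
  4x1 + x2 = 6 and x2 = 0 → (1.5, 0)
  4x1 + x2 = 6 and x1 + 2x2 = 11 → (0.1429, 5.429)
  x1 + 2x2 = 11 and x1 = 0 → (0, 5.5)

Vertices: (0, 0), (1.5, 0), (0.1429, 5.429), (0, 5.5)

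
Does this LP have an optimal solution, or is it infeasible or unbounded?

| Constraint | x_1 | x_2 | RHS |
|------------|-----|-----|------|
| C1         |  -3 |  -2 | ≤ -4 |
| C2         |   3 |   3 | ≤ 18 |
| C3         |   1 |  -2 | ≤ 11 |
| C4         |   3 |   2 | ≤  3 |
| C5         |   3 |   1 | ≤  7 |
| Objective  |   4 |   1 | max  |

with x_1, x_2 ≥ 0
C4 requires 3x_1 + 2x_2 ≤ 3, while C1 (-3x_1 - 2x_2 ≤ -4) is equivalent to 3x_1 + 2x_2 ≥ 4. Together they would need 4 ≤ 3x_1 + 2x_2 ≤ 3, which is impossible since 4 > 3. No point satisfies all constraints.

Infeasible: no point satisfies all constraints simultaneously.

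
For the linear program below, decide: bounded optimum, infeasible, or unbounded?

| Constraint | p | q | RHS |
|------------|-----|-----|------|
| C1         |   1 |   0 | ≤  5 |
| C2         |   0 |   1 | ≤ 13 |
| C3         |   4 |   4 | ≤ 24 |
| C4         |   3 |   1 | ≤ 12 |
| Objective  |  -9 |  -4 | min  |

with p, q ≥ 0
The point (3, 3) satisfies every constraint, so the LP is feasible; the constraints give p ≤ 5 and q ≤ 13, which with p, q ≥ 0 keep the feasible region inside a bounded box. A feasible, bounded LP attains a finite optimum at a vertex.

Evaluating z = -9p - 4q at each vertex:
  (0, 0): z = 0
  (4, 0): z = -36
  (3, 3): z = -39
  (0, 6): z = -24

Bounded optimum: z* = -39 at (3, 3).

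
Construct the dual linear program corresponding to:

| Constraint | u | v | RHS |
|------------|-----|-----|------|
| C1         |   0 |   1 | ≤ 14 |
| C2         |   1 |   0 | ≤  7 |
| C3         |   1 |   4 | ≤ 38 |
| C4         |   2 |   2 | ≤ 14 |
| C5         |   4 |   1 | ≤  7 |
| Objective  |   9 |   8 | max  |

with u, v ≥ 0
Minimize: z = 14y1 + 7y2 + 38y3 + 14y4 + 7y5

Subject to:
  C1: -y2 - y3 - 2y4 - 4y5 ≤ -9
  C2: -y1 - 4y3 - 2y4 - y5 ≤ -8
  y1, y2, y3, y4, y5 ≥ 0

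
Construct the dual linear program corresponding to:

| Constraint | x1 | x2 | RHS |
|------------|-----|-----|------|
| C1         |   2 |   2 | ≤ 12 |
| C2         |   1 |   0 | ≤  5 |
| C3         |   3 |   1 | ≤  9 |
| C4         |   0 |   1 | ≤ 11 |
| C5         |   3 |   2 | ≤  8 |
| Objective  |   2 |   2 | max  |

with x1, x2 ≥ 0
Minimize: z = 12y1 + 5y2 + 9y3 + 11y4 + 8y5

Subject to:
  C1: -2y1 - y2 - 3y3 - 3y5 ≤ -2
  C2: -2y1 - y3 - y4 - 2y5 ≤ -2
  y1, y2, y3, y4, y5 ≥ 0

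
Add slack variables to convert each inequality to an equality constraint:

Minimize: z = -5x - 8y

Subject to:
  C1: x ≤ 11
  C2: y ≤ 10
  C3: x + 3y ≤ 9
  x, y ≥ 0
min z = -5x - 8y

s.t.
  x + s1 = 11
  y + s2 = 10
  x + 3y + s3 = 9
  x, y, s1, s2, s3 ≥ 0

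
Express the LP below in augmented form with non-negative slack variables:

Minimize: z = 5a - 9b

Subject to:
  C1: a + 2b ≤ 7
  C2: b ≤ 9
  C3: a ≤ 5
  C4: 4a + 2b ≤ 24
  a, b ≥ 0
min z = 5a - 9b

s.t.
  a + 2b + s1 = 7
  b + s2 = 9
  a + s3 = 5
  4a + 2b + s4 = 24
  a, b, s1, s2, s3, s4 ≥ 0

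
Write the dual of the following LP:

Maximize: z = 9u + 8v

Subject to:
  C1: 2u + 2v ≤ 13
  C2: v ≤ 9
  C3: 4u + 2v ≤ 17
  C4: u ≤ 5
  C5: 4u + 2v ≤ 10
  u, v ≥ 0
Minimize: z = 13y1 + 9y2 + 17y3 + 5y4 + 10y5

Subject to:
  C1: -2y1 - 4y3 - y4 - 4y5 ≤ -9
  C2: -2y1 - y2 - 2y3 - 2y5 ≤ -8
  y1, y2, y3, y4, y5 ≥ 0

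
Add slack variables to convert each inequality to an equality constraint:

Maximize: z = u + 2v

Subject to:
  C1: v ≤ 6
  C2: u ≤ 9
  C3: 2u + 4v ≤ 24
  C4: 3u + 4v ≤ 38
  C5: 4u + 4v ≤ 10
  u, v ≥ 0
max z = u + 2v

s.t.
  v + s1 = 6
  u + s2 = 9
  2u + 4v + s3 = 24
  3u + 4v + s4 = 38
  4u + 4v + s5 = 10
  u, v, s1, s2, s3, s4, s5 ≥ 0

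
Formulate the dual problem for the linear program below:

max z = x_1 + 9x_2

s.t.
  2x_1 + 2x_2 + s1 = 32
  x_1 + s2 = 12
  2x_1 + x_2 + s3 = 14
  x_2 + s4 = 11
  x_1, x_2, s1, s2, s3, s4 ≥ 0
Minimize: z = 32y1 + 12y2 + 14y3 + 11y4

Subject to:
  C1: -2y1 - y2 - 2y3 ≤ -1
  C2: -2y1 - y3 - y4 ≤ -9
  y1, y2, y3, y4 ≥ 0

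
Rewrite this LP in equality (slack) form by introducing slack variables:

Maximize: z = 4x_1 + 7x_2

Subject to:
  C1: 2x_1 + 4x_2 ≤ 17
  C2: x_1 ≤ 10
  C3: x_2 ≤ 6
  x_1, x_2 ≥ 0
max z = 4x_1 + 7x_2

s.t.
  2x_1 + 4x_2 + s1 = 17
  x_1 + s2 = 10
  x_2 + s3 = 6
  x_1, x_2, s1, s2, s3 ≥ 0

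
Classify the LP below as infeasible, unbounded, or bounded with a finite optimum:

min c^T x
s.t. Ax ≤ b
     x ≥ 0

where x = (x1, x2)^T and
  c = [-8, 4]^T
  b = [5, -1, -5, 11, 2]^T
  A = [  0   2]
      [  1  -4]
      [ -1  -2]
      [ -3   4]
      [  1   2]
One constraint requires x1 + 2x2 ≤ 2, while the constraint -x1 - 2x2 ≤ -5 is equivalent to x1 + 2x2 ≥ 5. Together they would need 5 ≤ x1 + 2x2 ≤ 2, which is impossible since 5 > 2. No point satisfies all constraints.

Infeasible: no point satisfies all constraints simultaneously.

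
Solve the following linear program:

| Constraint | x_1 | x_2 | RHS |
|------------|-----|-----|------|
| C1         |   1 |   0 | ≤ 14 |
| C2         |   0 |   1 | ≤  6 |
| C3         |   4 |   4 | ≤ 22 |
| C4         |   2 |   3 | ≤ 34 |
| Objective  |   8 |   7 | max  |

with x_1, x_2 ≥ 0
x_1 = 5.5, x_2 = 0, z = 44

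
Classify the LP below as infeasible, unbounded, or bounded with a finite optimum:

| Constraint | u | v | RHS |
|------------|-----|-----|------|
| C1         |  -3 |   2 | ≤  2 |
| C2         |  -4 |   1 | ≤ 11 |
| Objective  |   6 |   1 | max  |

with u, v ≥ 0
Feasible point: (0, 0) satisfies every constraint, so the LP is feasible.
Direction d = (1, 0): for each constraint row a, a·d ≤ 0 —
  (-3)(1) + (2)(0) = -3 ≤ 0
  (-4)(1) + (1)(0) = -4 ≤ 0
and d ≥ 0, so (0, 0) + t·d stays feasible for every t ≥ 0. Along this ray z = 6u + v changes by 6 per unit t, so z → +∞.

Unbounded: there is a feasible ray along which z → +∞.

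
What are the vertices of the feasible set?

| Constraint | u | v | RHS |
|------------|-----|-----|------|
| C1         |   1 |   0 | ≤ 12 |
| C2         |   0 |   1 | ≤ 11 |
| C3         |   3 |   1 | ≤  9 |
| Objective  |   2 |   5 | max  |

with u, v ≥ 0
Each vertex is the intersection of two constraint boundaries that also satisfies all remaining constraints:
  u = 0 and v = 0 → (0, 0)
  3u + v = 9 and v = 0 → (3, 0)
  3u + v = 9 and u = 0 → (0, 9)

Vertices: (0, 0), (3, 0), (0, 9)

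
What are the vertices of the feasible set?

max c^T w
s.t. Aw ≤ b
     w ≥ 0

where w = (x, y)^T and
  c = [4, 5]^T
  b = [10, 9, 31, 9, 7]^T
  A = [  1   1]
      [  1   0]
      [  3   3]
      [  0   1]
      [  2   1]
Each vertex is the intersection of two constraint boundaries that also satisfies all remaining constraints:
  x = 0 and y = 0 → (0, 0)
  2x + y = 7 and y = 0 → (3.5, 0)
  2x + y = 7 and x = 0 → (0, 7)

Vertices: (0, 0), (3.5, 0), (0, 7)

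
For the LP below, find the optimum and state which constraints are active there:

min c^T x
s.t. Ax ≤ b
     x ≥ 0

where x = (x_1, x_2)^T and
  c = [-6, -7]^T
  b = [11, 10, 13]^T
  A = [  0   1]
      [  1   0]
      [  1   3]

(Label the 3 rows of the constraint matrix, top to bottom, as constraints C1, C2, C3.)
Optimal: x_1 = 10, x_2 = 1
Slack at optimum:
  C1: slack = 10
  C2: slack = 0 (binding)
  C3: slack = 0 (binding)
  x_1 ≥ 0: x_1 = 10
  x_2 ≥ 0: x_2 = 1
Binding constraints: C2, C3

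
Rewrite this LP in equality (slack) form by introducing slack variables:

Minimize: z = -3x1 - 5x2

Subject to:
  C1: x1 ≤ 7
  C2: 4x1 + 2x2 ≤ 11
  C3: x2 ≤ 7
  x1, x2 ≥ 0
min z = -3x1 - 5x2

s.t.
  x1 + s1 = 7
  4x1 + 2x2 + s2 = 11
  x2 + s3 = 7
  x1, x2, s1, s2, s3 ≥ 0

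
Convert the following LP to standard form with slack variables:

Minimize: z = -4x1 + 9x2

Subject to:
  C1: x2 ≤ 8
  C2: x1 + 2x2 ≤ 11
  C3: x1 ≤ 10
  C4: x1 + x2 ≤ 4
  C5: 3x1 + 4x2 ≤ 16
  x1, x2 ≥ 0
min z = -4x1 + 9x2

s.t.
  x2 + s1 = 8
  x1 + 2x2 + s2 = 11
  x1 + s3 = 10
  x1 + x2 + s4 = 4
  3x1 + 4x2 + s5 = 16
  x1, x2, s1, s2, s3, s4, s5 ≥ 0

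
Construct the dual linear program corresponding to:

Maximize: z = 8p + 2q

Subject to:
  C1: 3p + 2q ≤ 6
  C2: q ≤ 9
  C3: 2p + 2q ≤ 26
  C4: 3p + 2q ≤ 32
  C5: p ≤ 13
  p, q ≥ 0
Minimize: z = 6y1 + 9y2 + 26y3 + 32y4 + 13y5

Subject to:
  C1: -3y1 - 2y3 - 3y4 - y5 ≤ -8
  C2: -2y1 - y2 - 2y3 - 2y4 ≤ -2
  y1, y2, y3, y4, y5 ≥ 0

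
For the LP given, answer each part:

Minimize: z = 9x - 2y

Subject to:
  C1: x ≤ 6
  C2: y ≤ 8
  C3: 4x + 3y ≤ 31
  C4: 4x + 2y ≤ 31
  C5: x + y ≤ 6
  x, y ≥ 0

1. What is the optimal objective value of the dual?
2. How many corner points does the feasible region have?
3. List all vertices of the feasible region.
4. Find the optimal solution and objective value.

1. -12 (by strong duality, equal to the primal optimum)
2. 3
3. (0, 0), (6, 0), (0, 6)
4. x = 0, y = 6, z = -12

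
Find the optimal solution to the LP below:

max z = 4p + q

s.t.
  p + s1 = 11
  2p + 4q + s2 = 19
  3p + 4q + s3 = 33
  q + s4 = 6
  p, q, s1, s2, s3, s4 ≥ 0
Each vertex is the intersection of two constraint boundaries that also satisfies all remaining constraints:
  p = 0 and q = 0 → (0, 0)
  2p + 4q = 19 and q = 0 → (9.5, 0)
  2p + 4q = 19 and p = 0 → (0, 4.75)

Evaluating z = 4p + q at each vertex:
  (0, 0): z = 0
  (9.5, 0): z = 38
  (0, 4.75): z = 4.75

The maximum is at (9.5, 0) with z = 38.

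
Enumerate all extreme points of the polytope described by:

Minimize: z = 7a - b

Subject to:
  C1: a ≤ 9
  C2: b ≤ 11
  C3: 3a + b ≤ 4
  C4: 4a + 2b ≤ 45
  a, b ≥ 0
Each vertex is the intersection of two constraint boundaries that also satisfies all remaining constraints:
  a = 0 and b = 0 → (0, 0)
  3a + b = 4 and b = 0 → (1.333, 0)
  3a + b = 4 and a = 0 → (0, 4)

Vertices: (0, 0), (1.333, 0), (0, 4)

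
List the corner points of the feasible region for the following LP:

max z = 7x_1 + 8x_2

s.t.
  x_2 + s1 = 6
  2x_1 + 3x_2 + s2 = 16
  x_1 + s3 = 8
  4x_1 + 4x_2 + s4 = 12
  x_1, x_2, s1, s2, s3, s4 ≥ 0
Each vertex is the intersection of two constraint boundaries that also satisfies all remaining constraints:
  x_1 = 0 and x_2 = 0 → (0, 0)
  4x_1 + 4x_2 = 12 and x_2 = 0 → (3, 0)
  4x_1 + 4x_2 = 12 and x_1 = 0 → (0, 3)

Vertices: (0, 0), (3, 0), (0, 3)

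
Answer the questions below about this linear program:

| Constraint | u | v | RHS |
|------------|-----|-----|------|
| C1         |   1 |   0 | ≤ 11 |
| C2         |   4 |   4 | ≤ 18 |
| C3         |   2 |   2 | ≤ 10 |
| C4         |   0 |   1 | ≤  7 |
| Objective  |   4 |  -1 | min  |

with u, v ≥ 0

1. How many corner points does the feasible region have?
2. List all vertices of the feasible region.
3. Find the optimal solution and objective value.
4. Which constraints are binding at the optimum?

1. 3
2. (0, 0), (4.5, 0), (0, 4.5)
3. u = 0, v = 4.5, z = -4.5
4. C2, u ≥ 0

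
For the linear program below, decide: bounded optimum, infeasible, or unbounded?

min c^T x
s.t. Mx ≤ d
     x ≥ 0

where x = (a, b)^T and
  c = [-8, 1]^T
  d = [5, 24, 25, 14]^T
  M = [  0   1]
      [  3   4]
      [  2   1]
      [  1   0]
The point (8, 0) satisfies every constraint, so the LP is feasible; the constraints give a ≤ 14 and b ≤ 5, which with a, b ≥ 0 keep the feasible region inside a bounded box. A feasible, bounded LP attains a finite optimum at a vertex.

Evaluating z = -8a + b at each vertex:
  (0, 0): z = 0
  (8, 0): z = -64
  (1.333, 5): z = -5.667
  (0, 5): z = 5

Bounded optimum: z* = -64 at (8, 0).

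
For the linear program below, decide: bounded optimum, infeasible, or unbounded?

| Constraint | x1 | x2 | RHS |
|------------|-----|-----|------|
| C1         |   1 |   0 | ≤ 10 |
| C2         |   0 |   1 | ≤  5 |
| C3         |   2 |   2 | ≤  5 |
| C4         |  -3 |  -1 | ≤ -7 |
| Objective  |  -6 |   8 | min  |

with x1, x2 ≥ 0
The point (2.5, 0) satisfies every constraint, so the LP is feasible; the constraints give x1 ≤ 10 and x2 ≤ 5, which with x1, x2 ≥ 0 keep the feasible region inside a bounded box. A feasible, bounded LP attains a finite optimum at a vertex.

Evaluating z = -6x1 + 8x2 at each vertex:
  (2.333, 0): z = -14
  (2.5, 0): z = -15
  (2.25, 0.25): z = -11.5

The LP has an optimal solution: (2.5, 0) with z = -15.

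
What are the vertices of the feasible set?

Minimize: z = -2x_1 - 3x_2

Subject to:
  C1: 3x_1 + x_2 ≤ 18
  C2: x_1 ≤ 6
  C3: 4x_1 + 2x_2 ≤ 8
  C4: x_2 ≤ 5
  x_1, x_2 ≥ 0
Each vertex is the intersection of two constraint boundaries that also satisfies all remaining constraints:
  x_1 = 0 and x_2 = 0 → (0, 0)
  4x_1 + 2x_2 = 8 and x_2 = 0 → (2, 0)
  4x_1 + 2x_2 = 8 and x_1 = 0 → (0, 4)

Vertices: (0, 0), (2, 0), (0, 4)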